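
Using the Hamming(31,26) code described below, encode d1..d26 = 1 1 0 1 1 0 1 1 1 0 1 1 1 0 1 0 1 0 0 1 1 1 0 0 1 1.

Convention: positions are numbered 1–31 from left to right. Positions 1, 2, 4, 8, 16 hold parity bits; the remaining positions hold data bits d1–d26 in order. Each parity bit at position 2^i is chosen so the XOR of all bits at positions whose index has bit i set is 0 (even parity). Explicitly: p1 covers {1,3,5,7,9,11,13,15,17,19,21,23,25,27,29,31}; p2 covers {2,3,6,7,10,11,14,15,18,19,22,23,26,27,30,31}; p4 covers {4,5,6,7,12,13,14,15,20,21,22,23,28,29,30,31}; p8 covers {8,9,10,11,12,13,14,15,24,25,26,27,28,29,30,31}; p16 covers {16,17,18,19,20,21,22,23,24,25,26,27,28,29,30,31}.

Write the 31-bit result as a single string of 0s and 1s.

Place data at non-parity positions: p1 p2 1 p4 1 0 1 p8 1 0 1 1 1 0 1 p16 1 1 0 1 0 1 0 0 1 1 1 0 0 1 1
p1 (pos 1,3,5,7,9,11,13,15,17,19,21,23,25,27,29,31): XOR of data positions = 1⊕1⊕1⊕1⊕1⊕1⊕1⊕1⊕0⊕0⊕0⊕1⊕1⊕0⊕1 = 1
p2 (pos 2,3,6,7,10,11,14,15,18,19,22,23,26,27,30,31): XOR of data positions = 1⊕0⊕1⊕0⊕1⊕0⊕1⊕1⊕0⊕1⊕0⊕1⊕1⊕1⊕1 = 0
p4 (pos 4,5,6,7,12,13,14,15,20,21,22,23,28,29,30,31): XOR of data positions = 1⊕0⊕1⊕1⊕1⊕0⊕1⊕1⊕0⊕1⊕0⊕0⊕0⊕1⊕1 = 1
p8 (pos 8,9,10,11,12,13,14,15,24,25,26,27,28,29,30,31): XOR of data positions = 1⊕0⊕1⊕1⊕1⊕0⊕1⊕0⊕1⊕1⊕1⊕0⊕0⊕1⊕1 = 0
p16 (pos 16,17,18,19,20,21,22,23,24,25,26,27,28,29,30,31): XOR of data positions = 1⊕1⊕0⊕1⊕0⊕1⊕0⊕0⊕1⊕1⊕1⊕0⊕0⊕1⊕1 = 1
Codeword: 1011101010111011110101001110011

1011101010111011110101001110011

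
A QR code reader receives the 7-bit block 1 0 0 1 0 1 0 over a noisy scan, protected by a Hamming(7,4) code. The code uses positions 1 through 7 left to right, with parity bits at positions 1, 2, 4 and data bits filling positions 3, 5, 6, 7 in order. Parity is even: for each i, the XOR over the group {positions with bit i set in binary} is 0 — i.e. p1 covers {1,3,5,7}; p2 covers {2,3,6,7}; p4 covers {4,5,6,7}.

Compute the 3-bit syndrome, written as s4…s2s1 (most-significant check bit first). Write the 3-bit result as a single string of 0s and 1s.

s1 (pos 1,3,5,7): 1⊕0⊕0⊕0 = 1
s2 (pos 2,3,6,7): 0⊕0⊕1⊕0 = 1
s4 (pos 4,5,6,7): 1⊕0⊕1⊕0 = 0
Syndrome s4…s1 = 011 → error at position 3.

011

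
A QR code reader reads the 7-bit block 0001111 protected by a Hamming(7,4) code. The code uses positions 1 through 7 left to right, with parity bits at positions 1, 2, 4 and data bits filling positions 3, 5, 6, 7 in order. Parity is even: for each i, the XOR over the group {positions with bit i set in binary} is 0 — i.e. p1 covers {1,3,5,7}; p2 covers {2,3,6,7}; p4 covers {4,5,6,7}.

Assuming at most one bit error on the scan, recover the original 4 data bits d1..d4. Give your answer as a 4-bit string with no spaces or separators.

s1 (pos 1,3,5,7): 0⊕0⊕1⊕1 = 0
s2 (pos 2,3,6,7): 0⊕0⊕1⊕1 = 0
s4 (pos 4,5,6,7): 1⊕1⊕1⊕1 = 0
Syndrome s4…s1 = 000 → no error.
Read data bits from positions 3,5,6,7: 0111

0111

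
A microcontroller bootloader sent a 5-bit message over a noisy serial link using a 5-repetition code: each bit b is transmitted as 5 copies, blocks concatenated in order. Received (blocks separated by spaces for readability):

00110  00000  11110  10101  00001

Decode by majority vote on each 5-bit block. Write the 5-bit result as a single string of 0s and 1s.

00110

Block 1 (00110): 2 ones → 0
Block 2 (00000): 0 ones → 0
Block 3 (11110): 4 ones → 1
Block 4 (10101): 3 ones → 1
Block 5 (00001): 1 one → 0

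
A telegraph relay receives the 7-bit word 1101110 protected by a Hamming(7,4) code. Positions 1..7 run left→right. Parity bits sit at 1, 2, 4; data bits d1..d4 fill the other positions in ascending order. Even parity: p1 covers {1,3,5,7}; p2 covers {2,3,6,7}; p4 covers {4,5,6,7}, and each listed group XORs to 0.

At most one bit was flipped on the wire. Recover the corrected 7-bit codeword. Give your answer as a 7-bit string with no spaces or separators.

s1 (pos 1,3,5,7): 1⊕0⊕1⊕0 = 0
s2 (pos 2,3,6,7): 1⊕0⊕1⊕0 = 0
s4 (pos 4,5,6,7): 1⊕1⊕1⊕0 = 1
Syndrome s4…s1 = 100 → error at position 4.
Flip position 4: 1101110 → 1100110

1100110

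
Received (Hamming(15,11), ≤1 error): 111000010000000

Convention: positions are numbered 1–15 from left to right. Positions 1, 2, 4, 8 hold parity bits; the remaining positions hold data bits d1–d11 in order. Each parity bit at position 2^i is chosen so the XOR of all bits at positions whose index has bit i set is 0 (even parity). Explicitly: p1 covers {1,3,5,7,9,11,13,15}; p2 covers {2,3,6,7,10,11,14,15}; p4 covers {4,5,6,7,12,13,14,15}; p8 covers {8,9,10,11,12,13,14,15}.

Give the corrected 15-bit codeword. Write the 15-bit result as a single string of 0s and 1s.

s1 (pos 1,3,5,7,9,11,13,15): 1⊕1⊕0⊕0⊕0⊕0⊕0⊕0 = 0
s2 (pos 2,3,6,7,10,11,14,15): 1⊕1⊕0⊕0⊕0⊕0⊕0⊕0 = 0
s4 (pos 4,5,6,7,12,13,14,15): 0⊕0⊕0⊕0⊕0⊕0⊕0⊕0 = 0
s8 (pos 8,9,10,11,12,13,14,15): 1⊕0⊕0⊕0⊕0⊕0⊕0⊕0 = 1
Syndrome s8…s1 = 1000 → error at position 8.
Flip position 8: 111000010000000 → 111000000000000

111000000000000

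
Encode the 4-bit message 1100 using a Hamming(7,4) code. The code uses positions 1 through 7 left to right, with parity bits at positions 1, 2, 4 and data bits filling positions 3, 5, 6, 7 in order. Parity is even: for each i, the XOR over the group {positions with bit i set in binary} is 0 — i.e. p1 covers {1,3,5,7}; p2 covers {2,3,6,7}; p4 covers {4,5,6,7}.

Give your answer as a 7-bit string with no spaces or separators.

0111100

Place data at non-parity positions: p1 p2 1 p4 1 0 0
p1 (pos 1,3,5,7): XOR of data positions = 1⊕1⊕0 = 0
p2 (pos 2,3,6,7): XOR of data positions = 1⊕0⊕0 = 1
p4 (pos 4,5,6,7): XOR of data positions = 1⊕0⊕0 = 1
Codeword: 0111100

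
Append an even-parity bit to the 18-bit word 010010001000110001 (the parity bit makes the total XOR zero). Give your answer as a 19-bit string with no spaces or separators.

0100100010001100010

XOR of the 18 data bits: 0⊕1⊕0⊕0⊕1⊕0⊕0⊕0⊕1⊕0⊕0⊕0⊕1⊕1⊕0⊕0⊕0⊕1 = 0
Parity bit = 0 (so all 19 bits XOR to 0).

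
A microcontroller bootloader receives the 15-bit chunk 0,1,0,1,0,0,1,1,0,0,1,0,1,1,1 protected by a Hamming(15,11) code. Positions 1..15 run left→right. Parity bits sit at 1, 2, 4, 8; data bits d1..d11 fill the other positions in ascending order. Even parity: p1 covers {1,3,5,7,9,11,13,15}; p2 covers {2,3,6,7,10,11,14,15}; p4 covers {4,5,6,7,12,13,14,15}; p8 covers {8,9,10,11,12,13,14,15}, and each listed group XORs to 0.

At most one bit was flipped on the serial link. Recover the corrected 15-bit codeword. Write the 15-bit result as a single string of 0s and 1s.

s1 (pos 1,3,5,7,9,11,13,15): 0⊕0⊕0⊕1⊕0⊕1⊕1⊕1 = 0
s2 (pos 2,3,6,7,10,11,14,15): 1⊕0⊕0⊕1⊕0⊕1⊕1⊕1 = 1
s4 (pos 4,5,6,7,12,13,14,15): 1⊕0⊕0⊕1⊕0⊕1⊕1⊕1 = 1
s8 (pos 8,9,10,11,12,13,14,15): 1⊕0⊕0⊕1⊕0⊕1⊕1⊕1 = 1
Syndrome s8…s1 = 1110 → error at position 14.
Flip position 14: 010100110010111 → 010100110010101

010100110010101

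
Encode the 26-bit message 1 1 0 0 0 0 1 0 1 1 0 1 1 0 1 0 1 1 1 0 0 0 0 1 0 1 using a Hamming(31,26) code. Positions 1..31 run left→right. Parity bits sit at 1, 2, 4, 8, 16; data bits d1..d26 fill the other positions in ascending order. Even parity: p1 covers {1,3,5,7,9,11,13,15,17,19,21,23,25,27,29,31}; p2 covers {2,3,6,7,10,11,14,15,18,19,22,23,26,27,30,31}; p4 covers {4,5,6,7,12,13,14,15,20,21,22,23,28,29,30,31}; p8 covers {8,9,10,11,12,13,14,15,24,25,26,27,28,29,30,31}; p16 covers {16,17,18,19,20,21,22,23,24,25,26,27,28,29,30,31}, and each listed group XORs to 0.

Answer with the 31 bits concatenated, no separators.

0110100000101100110101110000101

Place data at non-parity positions: p1 p2 1 p4 1 0 0 p8 0 0 1 0 1 1 0 p16 1 1 0 1 0 1 1 1 0 0 0 0 1 0 1
p1 (pos 1,3,5,7,9,11,13,15,17,19,21,23,25,27,29,31): XOR of data positions = 1⊕1⊕0⊕0⊕1⊕1⊕0⊕1⊕0⊕0⊕1⊕0⊕0⊕1⊕1 = 0
p2 (pos 2,3,6,7,10,11,14,15,18,19,22,23,26,27,30,31): XOR of data positions = 1⊕0⊕0⊕0⊕1⊕1⊕0⊕1⊕0⊕1⊕1⊕0⊕0⊕0⊕1 = 1
p4 (pos 4,5,6,7,12,13,14,15,20,21,22,23,28,29,30,31): XOR of data positions = 1⊕0⊕0⊕0⊕1⊕1⊕0⊕1⊕0⊕1⊕1⊕0⊕1⊕0⊕1 = 0
p8 (pos 8,9,10,11,12,13,14,15,24,25,26,27,28,29,30,31): XOR of data positions = 0⊕0⊕1⊕0⊕1⊕1⊕0⊕1⊕0⊕0⊕0⊕0⊕1⊕0⊕1 = 0
p16 (pos 16,17,18,19,20,21,22,23,24,25,26,27,28,29,30,31): XOR of data positions = 1⊕1⊕0⊕1⊕0⊕1⊕1⊕1⊕0⊕0⊕0⊕0⊕1⊕0⊕1 = 0
Codeword: 0110100000101100110101110000101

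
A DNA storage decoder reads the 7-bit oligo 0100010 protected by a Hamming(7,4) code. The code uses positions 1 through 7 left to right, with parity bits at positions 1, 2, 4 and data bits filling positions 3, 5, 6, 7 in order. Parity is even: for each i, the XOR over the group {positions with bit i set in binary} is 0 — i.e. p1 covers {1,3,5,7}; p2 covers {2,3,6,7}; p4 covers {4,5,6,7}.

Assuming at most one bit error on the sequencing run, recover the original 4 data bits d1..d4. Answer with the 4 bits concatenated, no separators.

0010

s1 (pos 1,3,5,7): 0⊕0⊕0⊕0 = 0
s2 (pos 2,3,6,7): 1⊕0⊕1⊕0 = 0
s4 (pos 4,5,6,7): 0⊕0⊕1⊕0 = 1
Syndrome s4…s1 = 100 → error at position 4.
Flip position 4: 0100010 → 0101010
Read data bits from positions 3,5,6,7: 0010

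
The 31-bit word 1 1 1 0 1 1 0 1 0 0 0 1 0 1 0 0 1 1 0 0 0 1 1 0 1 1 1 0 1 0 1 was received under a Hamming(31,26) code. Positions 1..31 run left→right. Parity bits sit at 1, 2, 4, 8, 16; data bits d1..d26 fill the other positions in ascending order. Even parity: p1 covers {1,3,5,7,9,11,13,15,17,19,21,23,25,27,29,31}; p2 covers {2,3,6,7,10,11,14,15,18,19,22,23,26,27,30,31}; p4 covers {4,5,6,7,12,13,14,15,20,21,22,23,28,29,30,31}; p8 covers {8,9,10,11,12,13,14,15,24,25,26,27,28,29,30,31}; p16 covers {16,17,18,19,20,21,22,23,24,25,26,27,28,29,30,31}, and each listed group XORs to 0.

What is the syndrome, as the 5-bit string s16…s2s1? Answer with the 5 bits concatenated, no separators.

s1 (pos 1,3,5,7,9,11,13,15,17,19,21,23,25,27,29,31): 1⊕1⊕1⊕0⊕0⊕0⊕0⊕0⊕1⊕0⊕0⊕1⊕1⊕1⊕1⊕1 = 1
s2 (pos 2,3,6,7,10,11,14,15,18,19,22,23,26,27,30,31): 1⊕1⊕1⊕0⊕0⊕0⊕1⊕0⊕1⊕0⊕1⊕1⊕1⊕1⊕0⊕1 = 0
s4 (pos 4,5,6,7,12,13,14,15,20,21,22,23,28,29,30,31): 0⊕1⊕1⊕0⊕1⊕0⊕1⊕0⊕0⊕0⊕1⊕1⊕0⊕1⊕0⊕1 = 0
s8 (pos 8,9,10,11,12,13,14,15,24,25,26,27,28,29,30,31): 1⊕0⊕0⊕0⊕1⊕0⊕1⊕0⊕0⊕1⊕1⊕1⊕0⊕1⊕0⊕1 = 0
s16 (pos 16,17,18,19,20,21,22,23,24,25,26,27,28,29,30,31): 0⊕1⊕1⊕0⊕0⊕0⊕1⊕1⊕0⊕1⊕1⊕1⊕0⊕1⊕0⊕1 = 1
Syndrome s16…s1 = 10001 → error at position 17.

10001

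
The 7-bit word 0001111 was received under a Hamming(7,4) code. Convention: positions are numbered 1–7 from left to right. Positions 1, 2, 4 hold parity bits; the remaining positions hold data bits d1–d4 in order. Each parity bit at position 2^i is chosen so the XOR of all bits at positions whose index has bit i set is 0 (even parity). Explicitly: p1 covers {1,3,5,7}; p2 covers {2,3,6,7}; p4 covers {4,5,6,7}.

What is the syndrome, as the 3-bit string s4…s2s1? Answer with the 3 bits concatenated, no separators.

s1 (pos 1,3,5,7): 0⊕0⊕1⊕1 = 0
s2 (pos 2,3,6,7): 0⊕0⊕1⊕1 = 0
s4 (pos 4,5,6,7): 1⊕1⊕1⊕1 = 0
Syndrome s4…s1 = 000 → no error.

000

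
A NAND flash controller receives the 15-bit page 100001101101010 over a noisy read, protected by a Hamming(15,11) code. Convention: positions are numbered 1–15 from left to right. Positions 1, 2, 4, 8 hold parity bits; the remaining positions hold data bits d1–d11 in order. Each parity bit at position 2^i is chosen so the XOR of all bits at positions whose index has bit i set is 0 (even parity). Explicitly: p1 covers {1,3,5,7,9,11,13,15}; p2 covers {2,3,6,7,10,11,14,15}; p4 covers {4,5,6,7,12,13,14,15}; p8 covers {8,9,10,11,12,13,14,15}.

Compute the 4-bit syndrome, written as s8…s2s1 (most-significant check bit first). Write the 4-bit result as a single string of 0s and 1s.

0001

s1 (pos 1,3,5,7,9,11,13,15): 1⊕0⊕0⊕1⊕1⊕0⊕0⊕0 = 1
s2 (pos 2,3,6,7,10,11,14,15): 0⊕0⊕1⊕1⊕1⊕0⊕1⊕0 = 0
s4 (pos 4,5,6,7,12,13,14,15): 0⊕0⊕1⊕1⊕1⊕0⊕1⊕0 = 0
s8 (pos 8,9,10,11,12,13,14,15): 0⊕1⊕1⊕0⊕1⊕0⊕1⊕0 = 0
Syndrome s8…s1 = 0001 → error at position 1.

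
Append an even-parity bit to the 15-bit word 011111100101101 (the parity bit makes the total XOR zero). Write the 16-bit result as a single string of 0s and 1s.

XOR of the 15 data bits: 0⊕1⊕1⊕1⊕1⊕1⊕1⊕0⊕0⊕1⊕0⊕1⊕1⊕0⊕1 = 0
Parity bit = 0 (so all 16 bits XOR to 0).

0111111001011010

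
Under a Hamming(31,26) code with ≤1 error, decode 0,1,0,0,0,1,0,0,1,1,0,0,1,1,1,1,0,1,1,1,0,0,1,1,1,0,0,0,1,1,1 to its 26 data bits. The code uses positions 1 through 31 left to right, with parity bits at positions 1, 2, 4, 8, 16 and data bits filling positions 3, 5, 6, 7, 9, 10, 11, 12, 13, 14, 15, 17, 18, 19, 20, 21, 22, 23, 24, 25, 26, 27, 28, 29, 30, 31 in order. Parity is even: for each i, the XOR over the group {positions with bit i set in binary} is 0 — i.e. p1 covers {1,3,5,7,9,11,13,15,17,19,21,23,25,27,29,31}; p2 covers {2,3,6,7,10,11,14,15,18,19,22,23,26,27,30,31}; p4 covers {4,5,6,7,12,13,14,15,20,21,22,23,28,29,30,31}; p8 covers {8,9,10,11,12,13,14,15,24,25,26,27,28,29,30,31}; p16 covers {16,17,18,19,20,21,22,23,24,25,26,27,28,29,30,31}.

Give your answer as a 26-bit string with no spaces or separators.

00101100111011100111000111

s1 (pos 1,3,5,7,9,11,13,15,17,19,21,23,25,27,29,31): 0⊕0⊕0⊕0⊕1⊕0⊕1⊕1⊕0⊕1⊕0⊕1⊕1⊕0⊕1⊕1 = 0
s2 (pos 2,3,6,7,10,11,14,15,18,19,22,23,26,27,30,31): 1⊕0⊕1⊕0⊕1⊕0⊕1⊕1⊕1⊕1⊕0⊕1⊕0⊕0⊕1⊕1 = 0
s4 (pos 4,5,6,7,12,13,14,15,20,21,22,23,28,29,30,31): 0⊕0⊕1⊕0⊕0⊕1⊕1⊕1⊕1⊕0⊕0⊕1⊕0⊕1⊕1⊕1 = 1
s8 (pos 8,9,10,11,12,13,14,15,24,25,26,27,28,29,30,31): 0⊕1⊕1⊕0⊕0⊕1⊕1⊕1⊕1⊕1⊕0⊕0⊕0⊕1⊕1⊕1 = 0
s16 (pos 16,17,18,19,20,21,22,23,24,25,26,27,28,29,30,31): 1⊕0⊕1⊕1⊕1⊕0⊕0⊕1⊕1⊕1⊕0⊕0⊕0⊕1⊕1⊕1 = 0
Syndrome s16…s1 = 00100 → error at position 4.
Flip position 4: 0100010011001111011100111000111 → 0101010011001111011100111000111
Read data bits from positions 3,5,6,7,9,10,11,12,13,14,15,17,18,19,20,21,22,23,24,25,26,27,28,29,30,31: 00101100111011100111000111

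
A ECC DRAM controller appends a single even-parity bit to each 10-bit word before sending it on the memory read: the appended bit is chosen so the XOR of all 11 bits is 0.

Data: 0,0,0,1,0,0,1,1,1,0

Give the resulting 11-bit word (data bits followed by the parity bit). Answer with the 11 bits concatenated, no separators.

00010011100

XOR of the 10 data bits: 0⊕0⊕0⊕1⊕0⊕0⊕1⊕1⊕1⊕0 = 0
Parity bit = 0 (so all 11 bits XOR to 0).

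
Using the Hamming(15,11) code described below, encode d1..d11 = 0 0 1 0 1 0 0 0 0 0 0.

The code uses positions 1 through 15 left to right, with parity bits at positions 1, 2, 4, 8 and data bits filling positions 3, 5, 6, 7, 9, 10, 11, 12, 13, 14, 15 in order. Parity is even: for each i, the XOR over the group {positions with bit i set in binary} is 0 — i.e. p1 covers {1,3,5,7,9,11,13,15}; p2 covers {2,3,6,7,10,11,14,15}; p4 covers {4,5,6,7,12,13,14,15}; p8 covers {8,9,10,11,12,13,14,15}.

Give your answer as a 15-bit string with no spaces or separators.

110101011000000

Place data at non-parity positions: p1 p2 0 p4 0 1 0 p8 1 0 0 0 0 0 0
p1 (pos 1,3,5,7,9,11,13,15): XOR of data positions = 0⊕0⊕0⊕1⊕0⊕0⊕0 = 1
p2 (pos 2,3,6,7,10,11,14,15): XOR of data positions = 0⊕1⊕0⊕0⊕0⊕0⊕0 = 1
p4 (pos 4,5,6,7,12,13,14,15): XOR of data positions = 0⊕1⊕0⊕0⊕0⊕0⊕0 = 1
p8 (pos 8,9,10,11,12,13,14,15): XOR of data positions = 1⊕0⊕0⊕0⊕0⊕0⊕0 = 1
Codeword: 110101011000000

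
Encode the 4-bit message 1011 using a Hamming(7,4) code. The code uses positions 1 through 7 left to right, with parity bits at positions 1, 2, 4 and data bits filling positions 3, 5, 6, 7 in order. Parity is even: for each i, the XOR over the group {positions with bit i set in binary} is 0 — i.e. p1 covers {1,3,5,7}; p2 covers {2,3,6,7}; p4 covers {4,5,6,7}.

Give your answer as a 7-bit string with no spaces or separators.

Place data at non-parity positions: p1 p2 1 p4 0 1 1
p1 (pos 1,3,5,7): XOR of data positions = 1⊕0⊕1 = 0
p2 (pos 2,3,6,7): XOR of data positions = 1⊕1⊕1 = 1
p4 (pos 4,5,6,7): XOR of data positions = 0⊕1⊕1 = 0
Codeword: 0110011

0110011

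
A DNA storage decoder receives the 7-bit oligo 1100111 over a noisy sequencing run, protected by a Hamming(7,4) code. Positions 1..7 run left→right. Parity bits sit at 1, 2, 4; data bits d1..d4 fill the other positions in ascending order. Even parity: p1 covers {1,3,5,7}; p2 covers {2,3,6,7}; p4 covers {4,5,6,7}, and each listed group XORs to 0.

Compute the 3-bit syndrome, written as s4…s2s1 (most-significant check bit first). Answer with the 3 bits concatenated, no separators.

s1 (pos 1,3,5,7): 1⊕0⊕1⊕1 = 1
s2 (pos 2,3,6,7): 1⊕0⊕1⊕1 = 1
s4 (pos 4,5,6,7): 0⊕1⊕1⊕1 = 1
Syndrome s4…s1 = 111 → error at position 7.

111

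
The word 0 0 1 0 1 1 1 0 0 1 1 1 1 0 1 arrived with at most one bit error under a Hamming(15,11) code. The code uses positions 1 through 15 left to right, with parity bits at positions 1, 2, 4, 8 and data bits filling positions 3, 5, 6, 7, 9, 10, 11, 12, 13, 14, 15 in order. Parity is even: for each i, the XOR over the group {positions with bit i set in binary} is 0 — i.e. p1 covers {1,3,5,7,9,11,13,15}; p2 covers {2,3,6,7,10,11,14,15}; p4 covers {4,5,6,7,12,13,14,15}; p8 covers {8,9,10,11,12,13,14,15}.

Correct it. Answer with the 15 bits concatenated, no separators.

s1 (pos 1,3,5,7,9,11,13,15): 0⊕1⊕1⊕1⊕0⊕1⊕1⊕1 = 0
s2 (pos 2,3,6,7,10,11,14,15): 0⊕1⊕1⊕1⊕1⊕1⊕0⊕1 = 0
s4 (pos 4,5,6,7,12,13,14,15): 0⊕1⊕1⊕1⊕1⊕1⊕0⊕1 = 0
s8 (pos 8,9,10,11,12,13,14,15): 0⊕0⊕1⊕1⊕1⊕1⊕0⊕1 = 1
Syndrome s8…s1 = 1000 → error at position 8.
Flip position 8: 001011100111101 → 001011110111101

001011110111101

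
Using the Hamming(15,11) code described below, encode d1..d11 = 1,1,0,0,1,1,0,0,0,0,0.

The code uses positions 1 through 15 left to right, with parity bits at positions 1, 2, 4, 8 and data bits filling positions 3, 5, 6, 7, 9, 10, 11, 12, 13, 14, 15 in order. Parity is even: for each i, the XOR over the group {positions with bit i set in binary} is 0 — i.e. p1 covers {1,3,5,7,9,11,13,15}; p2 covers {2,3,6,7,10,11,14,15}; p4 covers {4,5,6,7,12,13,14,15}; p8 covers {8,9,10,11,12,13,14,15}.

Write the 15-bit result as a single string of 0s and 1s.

Place data at non-parity positions: p1 p2 1 p4 1 0 0 p8 1 1 0 0 0 0 0
p1 (pos 1,3,5,7,9,11,13,15): XOR of data positions = 1⊕1⊕0⊕1⊕0⊕0⊕0 = 1
p2 (pos 2,3,6,7,10,11,14,15): XOR of data positions = 1⊕0⊕0⊕1⊕0⊕0⊕0 = 0
p4 (pos 4,5,6,7,12,13,14,15): XOR of data positions = 1⊕0⊕0⊕0⊕0⊕0⊕0 = 1
p8 (pos 8,9,10,11,12,13,14,15): XOR of data positions = 1⊕1⊕0⊕0⊕0⊕0⊕0 = 0
Codeword: 101110001100000

101110001100000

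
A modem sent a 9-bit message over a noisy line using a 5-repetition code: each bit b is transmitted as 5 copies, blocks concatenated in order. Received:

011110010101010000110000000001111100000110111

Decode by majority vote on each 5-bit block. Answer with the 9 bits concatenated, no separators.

Block 1 (01111): 4 ones → 1
Block 2 (00101): 2 ones → 0
Block 3 (01010): 2 ones → 0
Block 4 (00011): 2 ones → 0
Block 5 (00000): 0 ones → 0
Block 6 (00001): 1 one → 0
Block 7 (11110): 4 ones → 1
Block 8 (00001): 1 one → 0
Block 9 (10111): 4 ones → 1

100000101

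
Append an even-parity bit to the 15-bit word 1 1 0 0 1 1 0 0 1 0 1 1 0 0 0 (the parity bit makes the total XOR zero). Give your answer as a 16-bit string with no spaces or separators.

1100110010110001

XOR of the 15 data bits: 1⊕1⊕0⊕0⊕1⊕1⊕0⊕0⊕1⊕0⊕1⊕1⊕0⊕0⊕0 = 1
Parity bit = 1 (so all 16 bits XOR to 0).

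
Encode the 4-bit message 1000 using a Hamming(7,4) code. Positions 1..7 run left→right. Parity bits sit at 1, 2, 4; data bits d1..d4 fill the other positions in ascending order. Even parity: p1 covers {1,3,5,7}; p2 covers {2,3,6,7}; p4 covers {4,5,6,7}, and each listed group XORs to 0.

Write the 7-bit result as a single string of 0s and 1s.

1110000

Place data at non-parity positions: p1 p2 1 p4 0 0 0
p1 (pos 1,3,5,7): XOR of data positions = 1⊕0⊕0 = 1
p2 (pos 2,3,6,7): XOR of data positions = 1⊕0⊕0 = 1
p4 (pos 4,5,6,7): XOR of data positions = 0⊕0⊕0 = 0
Codeword: 1110000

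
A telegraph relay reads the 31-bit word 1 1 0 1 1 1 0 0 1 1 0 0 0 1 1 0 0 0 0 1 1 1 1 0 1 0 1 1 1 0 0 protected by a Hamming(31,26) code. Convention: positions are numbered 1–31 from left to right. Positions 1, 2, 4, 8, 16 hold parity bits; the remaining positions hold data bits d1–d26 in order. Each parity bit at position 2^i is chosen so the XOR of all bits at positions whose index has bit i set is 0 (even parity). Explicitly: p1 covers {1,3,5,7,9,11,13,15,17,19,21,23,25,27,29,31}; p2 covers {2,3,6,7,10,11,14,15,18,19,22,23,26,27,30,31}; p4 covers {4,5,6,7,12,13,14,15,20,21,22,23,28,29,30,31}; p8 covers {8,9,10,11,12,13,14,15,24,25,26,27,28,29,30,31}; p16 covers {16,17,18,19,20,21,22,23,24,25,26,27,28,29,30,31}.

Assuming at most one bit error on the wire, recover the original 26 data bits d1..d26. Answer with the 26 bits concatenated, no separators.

00101100011000111101011100

s1 (pos 1,3,5,7,9,11,13,15,17,19,21,23,25,27,29,31): 1⊕0⊕1⊕0⊕1⊕0⊕0⊕1⊕0⊕0⊕1⊕1⊕1⊕1⊕1⊕0 = 1
s2 (pos 2,3,6,7,10,11,14,15,18,19,22,23,26,27,30,31): 1⊕0⊕1⊕0⊕1⊕0⊕1⊕1⊕0⊕0⊕1⊕1⊕0⊕1⊕0⊕0 = 0
s4 (pos 4,5,6,7,12,13,14,15,20,21,22,23,28,29,30,31): 1⊕1⊕1⊕0⊕0⊕0⊕1⊕1⊕1⊕1⊕1⊕1⊕1⊕1⊕0⊕0 = 1
s8 (pos 8,9,10,11,12,13,14,15,24,25,26,27,28,29,30,31): 0⊕1⊕1⊕0⊕0⊕0⊕1⊕1⊕0⊕1⊕0⊕1⊕1⊕1⊕0⊕0 = 0
s16 (pos 16,17,18,19,20,21,22,23,24,25,26,27,28,29,30,31): 0⊕0⊕0⊕0⊕1⊕1⊕1⊕1⊕0⊕1⊕0⊕1⊕1⊕1⊕0⊕0 = 0
Syndrome s16…s1 = 00101 → error at position 5.
Flip position 5: 1101110011000110000111101011100 → 1101010011000110000111101011100
Read data bits from positions 3,5,6,7,9,10,11,12,13,14,15,17,18,19,20,21,22,23,24,25,26,27,28,29,30,31: 00101100011000111101011100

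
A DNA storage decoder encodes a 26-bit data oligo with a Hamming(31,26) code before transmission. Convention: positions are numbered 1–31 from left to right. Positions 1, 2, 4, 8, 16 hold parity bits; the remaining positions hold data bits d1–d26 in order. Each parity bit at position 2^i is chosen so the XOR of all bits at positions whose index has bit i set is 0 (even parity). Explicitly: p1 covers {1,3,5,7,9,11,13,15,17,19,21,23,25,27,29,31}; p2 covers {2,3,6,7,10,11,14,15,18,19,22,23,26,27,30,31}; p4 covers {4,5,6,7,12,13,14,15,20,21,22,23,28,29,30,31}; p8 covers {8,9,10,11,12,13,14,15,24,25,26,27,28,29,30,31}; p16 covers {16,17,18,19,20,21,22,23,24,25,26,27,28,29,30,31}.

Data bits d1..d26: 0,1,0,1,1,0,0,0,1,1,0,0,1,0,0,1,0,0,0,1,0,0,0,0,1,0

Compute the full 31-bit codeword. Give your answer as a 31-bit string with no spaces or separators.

0000101110001100010010001000010

Place data at non-parity positions: p1 p2 0 p4 1 0 1 p8 1 0 0 0 1 1 0 p16 0 1 0 0 1 0 0 0 1 0 0 0 0 1 0
p1 (pos 1,3,5,7,9,11,13,15,17,19,21,23,25,27,29,31): XOR of data positions = 0⊕1⊕1⊕1⊕0⊕1⊕0⊕0⊕0⊕1⊕0⊕1⊕0⊕0⊕0 = 0
p2 (pos 2,3,6,7,10,11,14,15,18,19,22,23,26,27,30,31): XOR of data positions = 0⊕0⊕1⊕0⊕0⊕1⊕0⊕1⊕0⊕0⊕0⊕0⊕0⊕1⊕0 = 0
p4 (pos 4,5,6,7,12,13,14,15,20,21,22,23,28,29,30,31): XOR of data positions = 1⊕0⊕1⊕0⊕1⊕1⊕0⊕0⊕1⊕0⊕0⊕0⊕0⊕1⊕0 = 0
p8 (pos 8,9,10,11,12,13,14,15,24,25,26,27,28,29,30,31): XOR of data positions = 1⊕0⊕0⊕0⊕1⊕1⊕0⊕0⊕1⊕0⊕0⊕0⊕0⊕1⊕0 = 1
p16 (pos 16,17,18,19,20,21,22,23,24,25,26,27,28,29,30,31): XOR of data positions = 0⊕1⊕0⊕0⊕1⊕0⊕0⊕0⊕1⊕0⊕0⊕0⊕0⊕1⊕0 = 0
Codeword: 0000101110001100010010001000010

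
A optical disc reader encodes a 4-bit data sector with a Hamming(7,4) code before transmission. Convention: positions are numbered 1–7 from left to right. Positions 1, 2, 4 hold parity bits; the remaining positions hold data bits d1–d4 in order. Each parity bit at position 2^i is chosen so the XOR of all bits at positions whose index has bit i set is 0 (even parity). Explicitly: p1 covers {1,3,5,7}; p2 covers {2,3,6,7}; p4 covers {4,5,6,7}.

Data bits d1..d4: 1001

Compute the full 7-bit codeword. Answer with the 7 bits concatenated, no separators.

Place data at non-parity positions: p1 p2 1 p4 0 0 1
p1 (pos 1,3,5,7): XOR of data positions = 1⊕0⊕1 = 0
p2 (pos 2,3,6,7): XOR of data positions = 1⊕0⊕1 = 0
p4 (pos 4,5,6,7): XOR of data positions = 0⊕0⊕1 = 1
Codeword: 0011001

0011001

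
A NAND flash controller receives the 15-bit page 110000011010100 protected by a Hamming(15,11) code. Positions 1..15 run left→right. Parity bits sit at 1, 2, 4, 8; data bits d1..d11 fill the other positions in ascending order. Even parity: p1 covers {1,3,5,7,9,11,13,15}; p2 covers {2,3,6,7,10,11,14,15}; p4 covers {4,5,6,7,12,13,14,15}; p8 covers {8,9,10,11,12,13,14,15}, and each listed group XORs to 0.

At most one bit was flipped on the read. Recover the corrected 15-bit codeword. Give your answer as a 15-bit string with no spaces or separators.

s1 (pos 1,3,5,7,9,11,13,15): 1⊕0⊕0⊕0⊕1⊕1⊕1⊕0 = 0
s2 (pos 2,3,6,7,10,11,14,15): 1⊕0⊕0⊕0⊕0⊕1⊕0⊕0 = 0
s4 (pos 4,5,6,7,12,13,14,15): 0⊕0⊕0⊕0⊕0⊕1⊕0⊕0 = 1
s8 (pos 8,9,10,11,12,13,14,15): 1⊕1⊕0⊕1⊕0⊕1⊕0⊕0 = 0
Syndrome s8…s1 = 0100 → error at position 4.
Flip position 4: 110000011010100 → 110100011010100

110100011010100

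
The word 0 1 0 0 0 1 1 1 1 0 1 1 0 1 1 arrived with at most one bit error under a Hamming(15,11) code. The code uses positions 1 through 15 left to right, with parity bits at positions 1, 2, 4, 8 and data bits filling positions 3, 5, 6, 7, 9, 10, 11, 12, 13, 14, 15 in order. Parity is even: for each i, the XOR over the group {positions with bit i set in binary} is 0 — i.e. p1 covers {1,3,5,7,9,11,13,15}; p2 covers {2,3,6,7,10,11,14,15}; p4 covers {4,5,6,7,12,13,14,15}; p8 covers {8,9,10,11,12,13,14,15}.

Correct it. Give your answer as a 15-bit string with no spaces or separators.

010101111011011

s1 (pos 1,3,5,7,9,11,13,15): 0⊕0⊕0⊕1⊕1⊕1⊕0⊕1 = 0
s2 (pos 2,3,6,7,10,11,14,15): 1⊕0⊕1⊕1⊕0⊕1⊕1⊕1 = 0
s4 (pos 4,5,6,7,12,13,14,15): 0⊕0⊕1⊕1⊕1⊕0⊕1⊕1 = 1
s8 (pos 8,9,10,11,12,13,14,15): 1⊕1⊕0⊕1⊕1⊕0⊕1⊕1 = 0
Syndrome s8…s1 = 0100 → error at position 4.
Flip position 4: 010001111011011 → 010101111011011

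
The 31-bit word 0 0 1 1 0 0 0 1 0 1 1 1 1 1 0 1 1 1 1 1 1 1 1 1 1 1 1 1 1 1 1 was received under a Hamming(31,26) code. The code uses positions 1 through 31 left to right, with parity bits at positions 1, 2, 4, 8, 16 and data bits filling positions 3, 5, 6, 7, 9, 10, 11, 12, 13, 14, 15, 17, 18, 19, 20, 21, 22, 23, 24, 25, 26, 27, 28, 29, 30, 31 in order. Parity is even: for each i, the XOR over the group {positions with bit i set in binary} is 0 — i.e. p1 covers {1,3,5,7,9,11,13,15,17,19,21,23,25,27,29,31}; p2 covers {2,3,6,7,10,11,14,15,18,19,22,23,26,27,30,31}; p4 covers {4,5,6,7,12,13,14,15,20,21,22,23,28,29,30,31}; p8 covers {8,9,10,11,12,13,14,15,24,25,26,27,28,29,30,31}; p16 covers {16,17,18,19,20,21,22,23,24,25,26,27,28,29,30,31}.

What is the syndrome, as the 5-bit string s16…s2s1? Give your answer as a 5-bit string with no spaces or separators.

s1 (pos 1,3,5,7,9,11,13,15,17,19,21,23,25,27,29,31): 0⊕1⊕0⊕0⊕0⊕1⊕1⊕0⊕1⊕1⊕1⊕1⊕1⊕1⊕1⊕1 = 1
s2 (pos 2,3,6,7,10,11,14,15,18,19,22,23,26,27,30,31): 0⊕1⊕0⊕0⊕1⊕1⊕1⊕0⊕1⊕1⊕1⊕1⊕1⊕1⊕1⊕1 = 0
s4 (pos 4,5,6,7,12,13,14,15,20,21,22,23,28,29,30,31): 1⊕0⊕0⊕0⊕1⊕1⊕1⊕0⊕1⊕1⊕1⊕1⊕1⊕1⊕1⊕1 = 0
s8 (pos 8,9,10,11,12,13,14,15,24,25,26,27,28,29,30,31): 1⊕0⊕1⊕1⊕1⊕1⊕1⊕0⊕1⊕1⊕1⊕1⊕1⊕1⊕1⊕1 = 0
s16 (pos 16,17,18,19,20,21,22,23,24,25,26,27,28,29,30,31): 1⊕1⊕1⊕1⊕1⊕1⊕1⊕1⊕1⊕1⊕1⊕1⊕1⊕1⊕1⊕1 = 0
Syndrome s16…s1 = 00001 → error at position 1.

00001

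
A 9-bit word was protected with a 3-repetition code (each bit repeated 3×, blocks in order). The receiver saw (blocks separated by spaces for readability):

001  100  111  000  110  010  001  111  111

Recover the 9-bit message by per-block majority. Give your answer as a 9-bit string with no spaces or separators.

001010011

Block 1 (001): 1 one → 0
Block 2 (100): 1 one → 0
Block 3 (111): 3 ones → 1
Block 4 (000): 0 ones → 0
Block 5 (110): 2 ones → 1
Block 6 (010): 1 one → 0
Block 7 (001): 1 one → 0
Block 8 (111): 3 ones → 1
Block 9 (111): 3 ones → 1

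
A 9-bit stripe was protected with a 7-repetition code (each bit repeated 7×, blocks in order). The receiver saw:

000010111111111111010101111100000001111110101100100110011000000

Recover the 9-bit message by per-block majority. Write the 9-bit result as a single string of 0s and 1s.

Block 1 (0000101): 2 ones → 0
Block 2 (1111111): 7 ones → 1
Block 3 (1111010): 5 ones → 1
Block 4 (1011111): 6 ones → 1
Block 5 (0000000): 0 ones → 0
Block 6 (1111110): 6 ones → 1
Block 7 (1011001): 4 ones → 1
Block 8 (0011001): 3 ones → 0
Block 9 (1000000): 1 one → 0

011101100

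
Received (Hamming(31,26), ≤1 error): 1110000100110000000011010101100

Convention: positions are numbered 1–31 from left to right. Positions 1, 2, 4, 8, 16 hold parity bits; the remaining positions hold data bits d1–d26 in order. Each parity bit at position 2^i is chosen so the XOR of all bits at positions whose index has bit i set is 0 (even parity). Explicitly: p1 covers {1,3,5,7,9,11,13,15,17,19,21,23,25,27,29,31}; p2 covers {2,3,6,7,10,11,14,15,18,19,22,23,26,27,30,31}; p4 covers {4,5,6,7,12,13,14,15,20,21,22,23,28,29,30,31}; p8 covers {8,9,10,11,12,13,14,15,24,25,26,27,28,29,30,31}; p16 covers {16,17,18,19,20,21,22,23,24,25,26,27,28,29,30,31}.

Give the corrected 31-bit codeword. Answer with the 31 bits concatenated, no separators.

s1 (pos 1,3,5,7,9,11,13,15,17,19,21,23,25,27,29,31): 1⊕1⊕0⊕0⊕0⊕1⊕0⊕0⊕0⊕0⊕1⊕0⊕0⊕0⊕1⊕0 = 1
s2 (pos 2,3,6,7,10,11,14,15,18,19,22,23,26,27,30,31): 1⊕1⊕0⊕0⊕0⊕1⊕0⊕0⊕0⊕0⊕1⊕0⊕1⊕0⊕0⊕0 = 1
s4 (pos 4,5,6,7,12,13,14,15,20,21,22,23,28,29,30,31): 0⊕0⊕0⊕0⊕1⊕0⊕0⊕0⊕0⊕1⊕1⊕0⊕1⊕1⊕0⊕0 = 1
s8 (pos 8,9,10,11,12,13,14,15,24,25,26,27,28,29,30,31): 1⊕0⊕0⊕1⊕1⊕0⊕0⊕0⊕1⊕0⊕1⊕0⊕1⊕1⊕0⊕0 = 1
s16 (pos 16,17,18,19,20,21,22,23,24,25,26,27,28,29,30,31): 0⊕0⊕0⊕0⊕0⊕1⊕1⊕0⊕1⊕0⊕1⊕0⊕1⊕1⊕0⊕0 = 0
Syndrome s16…s1 = 01111 → error at position 15.
Flip position 15: 1110000100110000000011010101100 → 1110000100110010000011010101100

1110000100110010000011010101100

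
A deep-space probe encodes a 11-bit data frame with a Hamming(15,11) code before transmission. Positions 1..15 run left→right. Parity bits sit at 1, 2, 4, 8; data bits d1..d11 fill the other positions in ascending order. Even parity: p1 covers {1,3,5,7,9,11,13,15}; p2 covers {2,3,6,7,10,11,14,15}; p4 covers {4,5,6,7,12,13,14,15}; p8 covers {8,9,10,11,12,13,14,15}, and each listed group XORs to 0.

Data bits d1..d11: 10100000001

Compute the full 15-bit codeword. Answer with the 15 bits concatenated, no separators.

011001010000001

Place data at non-parity positions: p1 p2 1 p4 0 1 0 p8 0 0 0 0 0 0 1
p1 (pos 1,3,5,7,9,11,13,15): XOR of data positions = 1⊕0⊕0⊕0⊕0⊕0⊕1 = 0
p2 (pos 2,3,6,7,10,11,14,15): XOR of data positions = 1⊕1⊕0⊕0⊕0⊕0⊕1 = 1
p4 (pos 4,5,6,7,12,13,14,15): XOR of data positions = 0⊕1⊕0⊕0⊕0⊕0⊕1 = 0
p8 (pos 8,9,10,11,12,13,14,15): XOR of data positions = 0⊕0⊕0⊕0⊕0⊕0⊕1 = 1
Codeword: 011001010000001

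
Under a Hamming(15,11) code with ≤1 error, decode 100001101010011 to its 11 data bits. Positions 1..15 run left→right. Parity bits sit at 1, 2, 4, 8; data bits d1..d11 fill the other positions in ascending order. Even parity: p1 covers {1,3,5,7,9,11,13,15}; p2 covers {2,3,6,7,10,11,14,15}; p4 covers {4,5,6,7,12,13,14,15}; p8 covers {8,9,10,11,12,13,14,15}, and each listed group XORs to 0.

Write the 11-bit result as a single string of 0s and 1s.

s1 (pos 1,3,5,7,9,11,13,15): 1⊕0⊕0⊕1⊕1⊕1⊕0⊕1 = 1
s2 (pos 2,3,6,7,10,11,14,15): 0⊕0⊕1⊕1⊕0⊕1⊕1⊕1 = 1
s4 (pos 4,5,6,7,12,13,14,15): 0⊕0⊕1⊕1⊕0⊕0⊕1⊕1 = 0
s8 (pos 8,9,10,11,12,13,14,15): 0⊕1⊕0⊕1⊕0⊕0⊕1⊕1 = 0
Syndrome s8…s1 = 0011 → error at position 3.
Flip position 3: 100001101010011 → 101001101010011
Read data bits from positions 3,5,6,7,9,10,11,12,13,14,15: 10111010011

10111010011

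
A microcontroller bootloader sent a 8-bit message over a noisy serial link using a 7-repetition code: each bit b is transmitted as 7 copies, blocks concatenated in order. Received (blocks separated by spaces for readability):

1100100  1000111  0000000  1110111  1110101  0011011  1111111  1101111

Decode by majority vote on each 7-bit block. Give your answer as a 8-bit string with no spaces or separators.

Block 1 (1100100): 3 ones → 0
Block 2 (1000111): 4 ones → 1
Block 3 (0000000): 0 ones → 0
Block 4 (1110111): 6 ones → 1
Block 5 (1110101): 5 ones → 1
Block 6 (0011011): 4 ones → 1
Block 7 (1111111): 7 ones → 1
Block 8 (1101111): 6 ones → 1

01011111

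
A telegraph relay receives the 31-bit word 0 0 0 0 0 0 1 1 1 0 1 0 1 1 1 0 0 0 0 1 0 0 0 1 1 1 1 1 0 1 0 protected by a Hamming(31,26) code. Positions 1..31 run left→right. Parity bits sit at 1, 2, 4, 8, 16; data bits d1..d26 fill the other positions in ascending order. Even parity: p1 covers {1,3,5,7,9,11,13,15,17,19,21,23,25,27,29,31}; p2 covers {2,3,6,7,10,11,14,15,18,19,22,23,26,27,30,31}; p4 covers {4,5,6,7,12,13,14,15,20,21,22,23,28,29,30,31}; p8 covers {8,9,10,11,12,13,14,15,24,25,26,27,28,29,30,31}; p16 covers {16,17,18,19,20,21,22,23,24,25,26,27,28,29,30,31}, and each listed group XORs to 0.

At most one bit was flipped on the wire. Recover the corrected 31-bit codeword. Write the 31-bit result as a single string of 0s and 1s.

0000001110101110000100111111010

s1 (pos 1,3,5,7,9,11,13,15,17,19,21,23,25,27,29,31): 0⊕0⊕0⊕1⊕1⊕1⊕1⊕1⊕0⊕0⊕0⊕0⊕1⊕1⊕0⊕0 = 1
s2 (pos 2,3,6,7,10,11,14,15,18,19,22,23,26,27,30,31): 0⊕0⊕0⊕1⊕0⊕1⊕1⊕1⊕0⊕0⊕0⊕0⊕1⊕1⊕1⊕0 = 1
s4 (pos 4,5,6,7,12,13,14,15,20,21,22,23,28,29,30,31): 0⊕0⊕0⊕1⊕0⊕1⊕1⊕1⊕1⊕0⊕0⊕0⊕1⊕0⊕1⊕0 = 1
s8 (pos 8,9,10,11,12,13,14,15,24,25,26,27,28,29,30,31): 1⊕1⊕0⊕1⊕0⊕1⊕1⊕1⊕1⊕1⊕1⊕1⊕1⊕0⊕1⊕0 = 0
s16 (pos 16,17,18,19,20,21,22,23,24,25,26,27,28,29,30,31): 0⊕0⊕0⊕0⊕1⊕0⊕0⊕0⊕1⊕1⊕1⊕1⊕1⊕0⊕1⊕0 = 1
Syndrome s16…s1 = 10111 → error at position 23.
Flip position 23: 0000001110101110000100011111010 → 0000001110101110000100111111010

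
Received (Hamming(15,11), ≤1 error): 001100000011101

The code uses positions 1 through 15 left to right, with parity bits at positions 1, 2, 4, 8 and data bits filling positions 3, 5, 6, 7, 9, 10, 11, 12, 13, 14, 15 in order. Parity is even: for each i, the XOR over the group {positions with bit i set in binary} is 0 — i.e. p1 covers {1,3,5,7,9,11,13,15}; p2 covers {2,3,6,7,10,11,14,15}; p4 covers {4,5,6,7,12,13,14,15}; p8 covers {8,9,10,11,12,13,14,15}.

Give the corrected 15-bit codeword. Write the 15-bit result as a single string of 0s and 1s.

011100000011101

s1 (pos 1,3,5,7,9,11,13,15): 0⊕1⊕0⊕0⊕0⊕1⊕1⊕1 = 0
s2 (pos 2,3,6,7,10,11,14,15): 0⊕1⊕0⊕0⊕0⊕1⊕0⊕1 = 1
s4 (pos 4,5,6,7,12,13,14,15): 1⊕0⊕0⊕0⊕1⊕1⊕0⊕1 = 0
s8 (pos 8,9,10,11,12,13,14,15): 0⊕0⊕0⊕1⊕1⊕1⊕0⊕1 = 0
Syndrome s8…s1 = 0010 → error at position 2.
Flip position 2: 001100000011101 → 011100000011101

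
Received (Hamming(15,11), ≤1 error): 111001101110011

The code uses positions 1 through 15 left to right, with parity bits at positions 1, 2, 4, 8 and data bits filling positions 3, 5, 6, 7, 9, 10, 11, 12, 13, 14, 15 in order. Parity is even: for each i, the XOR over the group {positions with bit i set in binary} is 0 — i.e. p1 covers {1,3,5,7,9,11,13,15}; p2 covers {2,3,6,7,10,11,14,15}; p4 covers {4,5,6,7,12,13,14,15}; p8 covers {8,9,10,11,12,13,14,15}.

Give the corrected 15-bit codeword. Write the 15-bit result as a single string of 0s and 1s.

111001111110011

s1 (pos 1,3,5,7,9,11,13,15): 1⊕1⊕0⊕1⊕1⊕1⊕0⊕1 = 0
s2 (pos 2,3,6,7,10,11,14,15): 1⊕1⊕1⊕1⊕1⊕1⊕1⊕1 = 0
s4 (pos 4,5,6,7,12,13,14,15): 0⊕0⊕1⊕1⊕0⊕0⊕1⊕1 = 0
s8 (pos 8,9,10,11,12,13,14,15): 0⊕1⊕1⊕1⊕0⊕0⊕1⊕1 = 1
Syndrome s8…s1 = 1000 → error at position 8.
Flip position 8: 111001101110011 → 111001111110011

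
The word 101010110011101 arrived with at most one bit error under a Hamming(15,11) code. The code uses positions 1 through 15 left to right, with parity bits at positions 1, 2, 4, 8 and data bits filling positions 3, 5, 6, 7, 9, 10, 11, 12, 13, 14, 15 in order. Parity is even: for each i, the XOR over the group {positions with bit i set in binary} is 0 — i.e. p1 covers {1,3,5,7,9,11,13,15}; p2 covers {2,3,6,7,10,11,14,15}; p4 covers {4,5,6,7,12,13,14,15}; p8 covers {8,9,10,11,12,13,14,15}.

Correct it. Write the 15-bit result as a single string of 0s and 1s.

101010110011001

s1 (pos 1,3,5,7,9,11,13,15): 1⊕1⊕1⊕1⊕0⊕1⊕1⊕1 = 1
s2 (pos 2,3,6,7,10,11,14,15): 0⊕1⊕0⊕1⊕0⊕1⊕0⊕1 = 0
s4 (pos 4,5,6,7,12,13,14,15): 0⊕1⊕0⊕1⊕1⊕1⊕0⊕1 = 1
s8 (pos 8,9,10,11,12,13,14,15): 1⊕0⊕0⊕1⊕1⊕1⊕0⊕1 = 1
Syndrome s8…s1 = 1101 → error at position 13.
Flip position 13: 101010110011101 → 101010110011001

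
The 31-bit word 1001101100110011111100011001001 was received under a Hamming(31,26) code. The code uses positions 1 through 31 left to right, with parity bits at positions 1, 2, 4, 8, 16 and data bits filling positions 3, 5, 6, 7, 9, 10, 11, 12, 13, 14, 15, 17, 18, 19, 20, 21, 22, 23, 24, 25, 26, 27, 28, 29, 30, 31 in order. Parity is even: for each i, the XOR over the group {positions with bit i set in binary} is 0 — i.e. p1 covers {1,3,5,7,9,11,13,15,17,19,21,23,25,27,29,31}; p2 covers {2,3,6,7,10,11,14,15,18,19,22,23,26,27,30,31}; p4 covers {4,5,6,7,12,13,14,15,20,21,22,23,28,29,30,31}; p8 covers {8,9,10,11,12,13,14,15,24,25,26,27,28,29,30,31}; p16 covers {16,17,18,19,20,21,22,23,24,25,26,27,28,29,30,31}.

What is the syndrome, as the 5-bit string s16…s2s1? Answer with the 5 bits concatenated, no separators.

s1 (pos 1,3,5,7,9,11,13,15,17,19,21,23,25,27,29,31): 1⊕0⊕1⊕1⊕0⊕1⊕0⊕1⊕1⊕1⊕0⊕0⊕1⊕0⊕0⊕1 = 1
s2 (pos 2,3,6,7,10,11,14,15,18,19,22,23,26,27,30,31): 0⊕0⊕0⊕1⊕0⊕1⊕0⊕1⊕1⊕1⊕0⊕0⊕0⊕0⊕0⊕1 = 0
s4 (pos 4,5,6,7,12,13,14,15,20,21,22,23,28,29,30,31): 1⊕1⊕0⊕1⊕1⊕0⊕0⊕1⊕1⊕0⊕0⊕0⊕1⊕0⊕0⊕1 = 0
s8 (pos 8,9,10,11,12,13,14,15,24,25,26,27,28,29,30,31): 1⊕0⊕0⊕1⊕1⊕0⊕0⊕1⊕1⊕1⊕0⊕0⊕1⊕0⊕0⊕1 = 0
s16 (pos 16,17,18,19,20,21,22,23,24,25,26,27,28,29,30,31): 1⊕1⊕1⊕1⊕1⊕0⊕0⊕0⊕1⊕1⊕0⊕0⊕1⊕0⊕0⊕1 = 1
Syndrome s16…s1 = 10001 → error at position 17.

10001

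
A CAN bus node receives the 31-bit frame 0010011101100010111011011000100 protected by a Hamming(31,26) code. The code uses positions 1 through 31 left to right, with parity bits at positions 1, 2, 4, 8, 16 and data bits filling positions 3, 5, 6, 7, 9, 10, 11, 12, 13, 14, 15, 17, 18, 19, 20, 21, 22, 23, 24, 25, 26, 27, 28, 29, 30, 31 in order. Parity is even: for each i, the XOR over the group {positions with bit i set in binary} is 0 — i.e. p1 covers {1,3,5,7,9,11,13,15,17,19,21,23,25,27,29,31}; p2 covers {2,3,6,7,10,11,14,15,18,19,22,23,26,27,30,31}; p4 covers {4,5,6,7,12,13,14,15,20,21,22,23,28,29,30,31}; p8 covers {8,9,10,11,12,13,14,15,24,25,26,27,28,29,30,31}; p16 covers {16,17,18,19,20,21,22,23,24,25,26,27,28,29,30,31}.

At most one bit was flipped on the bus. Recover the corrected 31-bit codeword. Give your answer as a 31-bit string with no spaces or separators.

s1 (pos 1,3,5,7,9,11,13,15,17,19,21,23,25,27,29,31): 0⊕1⊕0⊕1⊕0⊕1⊕0⊕1⊕1⊕1⊕1⊕0⊕1⊕0⊕1⊕0 = 1
s2 (pos 2,3,6,7,10,11,14,15,18,19,22,23,26,27,30,31): 0⊕1⊕1⊕1⊕1⊕1⊕0⊕1⊕1⊕1⊕1⊕0⊕0⊕0⊕0⊕0 = 1
s4 (pos 4,5,6,7,12,13,14,15,20,21,22,23,28,29,30,31): 0⊕0⊕1⊕1⊕0⊕0⊕0⊕1⊕0⊕1⊕1⊕0⊕0⊕1⊕0⊕0 = 0
s8 (pos 8,9,10,11,12,13,14,15,24,25,26,27,28,29,30,31): 1⊕0⊕1⊕1⊕0⊕0⊕0⊕1⊕1⊕1⊕0⊕0⊕0⊕1⊕0⊕0 = 1
s16 (pos 16,17,18,19,20,21,22,23,24,25,26,27,28,29,30,31): 0⊕1⊕1⊕1⊕0⊕1⊕1⊕0⊕1⊕1⊕0⊕0⊕0⊕1⊕0⊕0 = 0
Syndrome s16…s1 = 01011 → error at position 11.
Flip position 11: 0010011101100010111011011000100 → 0010011101000010111011011000100

0010011101000010111011011000100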